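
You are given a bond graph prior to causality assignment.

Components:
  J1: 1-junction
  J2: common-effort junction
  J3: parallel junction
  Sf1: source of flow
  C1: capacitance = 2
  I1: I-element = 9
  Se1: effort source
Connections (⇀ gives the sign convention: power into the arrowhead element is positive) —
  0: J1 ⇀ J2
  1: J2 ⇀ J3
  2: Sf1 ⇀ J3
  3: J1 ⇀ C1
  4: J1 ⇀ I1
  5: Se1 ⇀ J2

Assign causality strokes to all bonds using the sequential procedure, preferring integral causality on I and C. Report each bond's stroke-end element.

b0 |J1
b1 |J3
b2 |Sf1
b3 |J1
b4 |I1
b5 |J2

bond 2 stroke at Sf1  (Sf1 (Sf) sets flow on bond)
bond 5 stroke at J2  (source Se1 imposes e)
bond 0 stroke at J1  (J2: bond 5 brought effort, rest push out)
bond 1 stroke at J3  (J2 effort already set via bond 5)
bond 3 stroke at J1  (C1 integral (e out))
bond 4 stroke at I1  (only one flow-in slot at J1)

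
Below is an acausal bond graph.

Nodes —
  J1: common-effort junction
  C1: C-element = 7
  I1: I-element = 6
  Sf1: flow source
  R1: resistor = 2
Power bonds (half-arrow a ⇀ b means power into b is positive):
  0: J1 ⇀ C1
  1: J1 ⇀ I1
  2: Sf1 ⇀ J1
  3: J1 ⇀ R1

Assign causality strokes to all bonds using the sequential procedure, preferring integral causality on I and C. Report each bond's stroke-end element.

bond 2 |Sf1  (Sf1 (Sf) sets flow on bond)
bond 0 |J1  (C1 integral (e out))
bond 1 |I1  (common-e at J1 fixed by 0)
bond 3 |R1  (0-jn J1 has e-setter on 0)

#0 stroke at J1
#1 stroke at I1
#2 stroke at Sf1
#3 stroke at R1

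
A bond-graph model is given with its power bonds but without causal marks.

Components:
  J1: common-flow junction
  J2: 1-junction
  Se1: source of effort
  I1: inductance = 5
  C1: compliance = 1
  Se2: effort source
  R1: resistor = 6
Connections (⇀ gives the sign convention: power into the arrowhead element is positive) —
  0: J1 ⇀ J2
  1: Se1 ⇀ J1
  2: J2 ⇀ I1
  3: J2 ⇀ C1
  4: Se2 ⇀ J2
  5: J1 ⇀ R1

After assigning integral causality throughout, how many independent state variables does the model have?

β1 →J1  (Se1 fixes effort; stroke away)
β4 →J2  (Se2 (Se) sets effort on bond)
β2 →I1  (I1 integral (f out))
β0 →J2  (common-f at J2 fixed by 2)
β3 →J2  (J2 flow already set via bond 2)
β5 →J1  (J1: bond 0 brought flow, rest push out)

2  (C1, I1 all integral)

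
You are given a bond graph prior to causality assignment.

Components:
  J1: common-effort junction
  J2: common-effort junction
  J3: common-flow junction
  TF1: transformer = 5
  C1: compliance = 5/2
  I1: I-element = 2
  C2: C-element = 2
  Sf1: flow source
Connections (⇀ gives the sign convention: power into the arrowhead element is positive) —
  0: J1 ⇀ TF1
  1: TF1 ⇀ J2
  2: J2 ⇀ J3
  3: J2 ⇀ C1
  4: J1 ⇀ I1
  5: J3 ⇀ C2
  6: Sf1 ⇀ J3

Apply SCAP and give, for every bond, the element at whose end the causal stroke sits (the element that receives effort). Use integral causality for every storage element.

#0 |J1
#1 |TF1
#2 |J3
#3 |J2
#4 |I1
#5 |J3
#6 |Sf1

#6 →Sf1  (Sf1 fixes flow; stroke at Sf1)
#2 →J3  (J3: bond 6 brought flow, rest push out)
#5 →J3  (common-f at J3 fixed by 6)
#3 →J2  (prefer integral on C1)
#1 →TF1  (common-e at J2 fixed by 3)
#0 →J1  (TF1: transformer flips bond 1)
#4 →I1  (common-e at J1 fixed by 0)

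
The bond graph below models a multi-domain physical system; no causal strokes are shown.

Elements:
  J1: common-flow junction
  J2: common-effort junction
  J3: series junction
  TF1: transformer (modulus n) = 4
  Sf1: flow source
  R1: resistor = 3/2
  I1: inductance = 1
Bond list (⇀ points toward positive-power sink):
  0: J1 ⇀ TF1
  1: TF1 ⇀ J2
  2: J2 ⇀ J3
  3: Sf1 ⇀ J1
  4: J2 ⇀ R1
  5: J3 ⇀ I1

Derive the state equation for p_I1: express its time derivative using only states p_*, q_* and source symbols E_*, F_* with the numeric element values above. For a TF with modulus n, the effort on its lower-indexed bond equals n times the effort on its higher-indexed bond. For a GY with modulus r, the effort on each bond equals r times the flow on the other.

dp_I1/dt = 6*F_Sf1 - 3*p_I1/2

b3 stroke→Sf1  (source Sf1 imposes f)
b0 stroke→J1  (1-jn J1 has f-setter on 3)
b1 stroke→TF1  (through TF1, causality passes straight; one stroke at TF1)
b5 stroke→I1  (I1 outputs flow p/I1)
b2 stroke→J3  (J3: bond 5 brought flow, rest push out)
b4 stroke→J2  (J2 needs exactly one e-in)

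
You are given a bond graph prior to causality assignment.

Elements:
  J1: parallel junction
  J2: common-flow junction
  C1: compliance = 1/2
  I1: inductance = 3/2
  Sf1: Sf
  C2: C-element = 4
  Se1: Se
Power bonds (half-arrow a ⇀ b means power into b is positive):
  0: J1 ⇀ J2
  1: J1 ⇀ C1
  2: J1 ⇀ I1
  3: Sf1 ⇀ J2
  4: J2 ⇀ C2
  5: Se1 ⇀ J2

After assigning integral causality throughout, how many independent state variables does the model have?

#3 →Sf1  (Sf1: flow source, stroke at near end)
#5 →J2  (source Se1 imposes e)
#0 →J2  (J2: bond 3 brought flow, rest push out)
#4 →J2  (1-jn J2 has f-setter on 3)
#1 →J1  (C1 outputs effort q/C1)
#2 →I1  (0-jn J1 has e-setter on 1)

3  (C1, C2, I1 all integral)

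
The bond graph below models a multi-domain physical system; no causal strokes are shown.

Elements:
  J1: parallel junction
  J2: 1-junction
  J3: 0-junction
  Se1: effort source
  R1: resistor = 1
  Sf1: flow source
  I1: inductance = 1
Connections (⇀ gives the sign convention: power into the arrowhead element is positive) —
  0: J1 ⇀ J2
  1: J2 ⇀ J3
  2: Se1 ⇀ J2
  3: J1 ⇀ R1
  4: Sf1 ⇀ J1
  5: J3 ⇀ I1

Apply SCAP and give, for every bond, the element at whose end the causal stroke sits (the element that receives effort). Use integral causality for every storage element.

#2 stroke at J2  (Se1: effort source, stroke at far end)
#4 stroke at Sf1  (source Sf1 imposes f)
#5 stroke at I1  (I1 integral (f out))
#1 stroke at J3  (J3 needs exactly one e-in)
#0 stroke at J2  (J2: bond 1 brought flow, rest push out)
#3 stroke at J1  (only one effort-in slot at J1)

b0 |J2
b1 |J3
b2 |J2
b3 |J1
b4 |Sf1
b5 |I1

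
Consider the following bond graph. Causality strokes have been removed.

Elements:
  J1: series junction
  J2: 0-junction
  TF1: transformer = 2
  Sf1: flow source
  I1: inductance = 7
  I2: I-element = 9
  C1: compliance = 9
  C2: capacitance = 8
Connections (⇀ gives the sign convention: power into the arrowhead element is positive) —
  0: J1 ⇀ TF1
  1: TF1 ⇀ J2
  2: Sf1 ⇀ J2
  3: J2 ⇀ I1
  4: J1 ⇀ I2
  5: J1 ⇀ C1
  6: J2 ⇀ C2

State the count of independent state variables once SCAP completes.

#2 stroke at Sf1  (Sf1 fixes flow; stroke at Sf1)
#3 stroke at I1  (I1 integral (f out))
#4 stroke at I2  (I2 integral (f out))
#0 stroke at J1  (1-jn J1 has f-setter on 4)
#5 stroke at J1  (1-jn J1 has f-setter on 4)
#1 stroke at TF1  (TF TF1: opposite of bond 0)
#6 stroke at J2  (only one effort-in slot at J2)

4  (C1, C2, I1, I2 all integral)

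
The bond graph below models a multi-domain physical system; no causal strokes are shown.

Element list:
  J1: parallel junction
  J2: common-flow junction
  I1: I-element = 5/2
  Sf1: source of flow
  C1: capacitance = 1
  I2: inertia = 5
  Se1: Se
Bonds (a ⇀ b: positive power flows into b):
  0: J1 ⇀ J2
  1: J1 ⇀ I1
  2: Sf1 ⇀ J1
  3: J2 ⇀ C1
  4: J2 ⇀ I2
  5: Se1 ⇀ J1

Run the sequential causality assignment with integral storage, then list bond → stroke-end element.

b0 stroke at J2
b1 stroke at I1
b2 stroke at Sf1
b3 stroke at J2
b4 stroke at I2
b5 stroke at J1

bond 2 |Sf1  (Sf1: flow source, stroke at near end)
bond 5 |J1  (source Se1 imposes e)
bond 0 |J2  (J1: bond 5 brought effort, rest push out)
bond 1 |I1  (common-e at J1 fixed by 5)
bond 3 |J2  (C1 integral (e out))
bond 4 |I2  (closing 1-jn rule on J2)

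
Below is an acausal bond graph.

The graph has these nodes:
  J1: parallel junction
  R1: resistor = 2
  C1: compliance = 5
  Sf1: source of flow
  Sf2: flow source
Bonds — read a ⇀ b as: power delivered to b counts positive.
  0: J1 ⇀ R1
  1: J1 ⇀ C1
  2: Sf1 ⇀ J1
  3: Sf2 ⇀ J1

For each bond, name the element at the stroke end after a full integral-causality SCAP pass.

#2 stroke at Sf1  (Sf1: flow source, stroke at near end)
#3 stroke at Sf2  (source Sf2 imposes f)
#1 stroke at J1  (C1 outputs effort q/C1)
#0 stroke at R1  (J1: bond 1 brought effort, rest push out)

#0 →R1
#1 →J1
#2 →Sf1
#3 →Sf2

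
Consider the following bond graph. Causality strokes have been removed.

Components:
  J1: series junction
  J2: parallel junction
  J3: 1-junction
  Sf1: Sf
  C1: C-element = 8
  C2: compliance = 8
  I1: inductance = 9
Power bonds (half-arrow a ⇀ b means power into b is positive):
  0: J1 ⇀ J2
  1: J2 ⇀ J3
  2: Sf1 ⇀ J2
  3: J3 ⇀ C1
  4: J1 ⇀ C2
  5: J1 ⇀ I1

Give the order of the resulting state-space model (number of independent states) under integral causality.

b2 →Sf1  (Sf1: flow source, stroke at near end)
b3 →J3  (C1 integral (e out))
b1 →J2  (only one flow-in slot at J3)
b0 →J1  (J2 effort already set via bond 1)
b4 →J1  (C2: C, integral causality)
b5 →I1  (closing 1-jn rule on J1)

3  (C1, C2, I1 all integral)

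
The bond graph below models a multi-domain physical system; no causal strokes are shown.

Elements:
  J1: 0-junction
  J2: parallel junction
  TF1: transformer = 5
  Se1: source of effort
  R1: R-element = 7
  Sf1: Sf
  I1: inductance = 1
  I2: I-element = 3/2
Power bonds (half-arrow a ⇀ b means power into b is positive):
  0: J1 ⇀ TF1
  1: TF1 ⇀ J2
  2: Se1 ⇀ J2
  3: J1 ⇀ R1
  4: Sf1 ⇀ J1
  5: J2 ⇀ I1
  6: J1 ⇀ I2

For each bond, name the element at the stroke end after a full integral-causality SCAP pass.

b0 →J1
b1 →TF1
b2 →J2
b3 →R1
b4 →Sf1
b5 →I1
b6 →I2

bond 2 →J2  (Se1: effort source, stroke at far end)
bond 4 →Sf1  (Sf1 (Sf) sets flow on bond)
bond 1 →TF1  (J2: bond 2 brought effort, rest push out)
bond 5 →I1  (0-jn J2 has e-setter on 2)
bond 0 →J1  (TF1: transformer flips bond 1)
bond 3 →R1  (0-jn J1 has e-setter on 0)
bond 6 →I2  (J1 effort already set via bond 0)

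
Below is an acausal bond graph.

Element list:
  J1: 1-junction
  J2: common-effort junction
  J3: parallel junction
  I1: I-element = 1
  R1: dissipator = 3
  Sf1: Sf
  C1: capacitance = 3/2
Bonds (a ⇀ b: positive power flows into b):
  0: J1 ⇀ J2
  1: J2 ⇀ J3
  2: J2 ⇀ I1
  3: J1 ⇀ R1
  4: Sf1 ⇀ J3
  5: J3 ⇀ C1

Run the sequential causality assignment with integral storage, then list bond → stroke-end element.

b0 |J1
b1 |J2
b2 |I1
b3 |R1
b4 |Sf1
b5 |J3

#4 |Sf1  (Sf1 (Sf) sets flow on bond)
#2 |I1  (I1 outputs flow p/I1)
#5 |J3  (C1 outputs effort q/C1)
#1 |J2  (J3: bond 5 brought effort, rest push out)
#0 |J1  (J2 effort already set via bond 1)
#3 |R1  (J1: last free bond brings flow in)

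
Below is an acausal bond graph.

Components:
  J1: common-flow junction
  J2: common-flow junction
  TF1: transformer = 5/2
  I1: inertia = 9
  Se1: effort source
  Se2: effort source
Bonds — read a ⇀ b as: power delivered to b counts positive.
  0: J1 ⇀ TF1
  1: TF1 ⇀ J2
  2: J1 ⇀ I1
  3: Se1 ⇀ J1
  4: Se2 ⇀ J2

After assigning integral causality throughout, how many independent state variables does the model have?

b3 →J1  (Se1 fixes effort; stroke away)
b4 →J2  (Se2: effort source, stroke at far end)
b1 →TF1  (J2: last free bond brings flow in)
b0 →J1  (TF1 one-in-one-out from 1)
b2 →I1  (J1: last free bond brings flow in)

1  (I1 all integral)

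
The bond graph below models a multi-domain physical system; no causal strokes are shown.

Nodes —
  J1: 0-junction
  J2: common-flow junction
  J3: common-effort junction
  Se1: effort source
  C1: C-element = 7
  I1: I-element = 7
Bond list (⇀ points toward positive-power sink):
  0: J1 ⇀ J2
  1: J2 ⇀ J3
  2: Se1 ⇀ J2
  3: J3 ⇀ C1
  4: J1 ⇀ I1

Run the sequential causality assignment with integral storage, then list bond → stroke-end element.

β0 |J1
β1 |J2
β2 |J2
β3 |J3
β4 |I1

bond 2 →J2  (Se1: effort source, stroke at far end)
bond 3 →J3  (C1 outputs effort q/C1)
bond 1 →J2  (0-jn J3 has e-setter on 3)
bond 0 →J1  (J2: last free bond brings flow in)
bond 4 →I1  (J1: bond 0 brought effort, rest push out)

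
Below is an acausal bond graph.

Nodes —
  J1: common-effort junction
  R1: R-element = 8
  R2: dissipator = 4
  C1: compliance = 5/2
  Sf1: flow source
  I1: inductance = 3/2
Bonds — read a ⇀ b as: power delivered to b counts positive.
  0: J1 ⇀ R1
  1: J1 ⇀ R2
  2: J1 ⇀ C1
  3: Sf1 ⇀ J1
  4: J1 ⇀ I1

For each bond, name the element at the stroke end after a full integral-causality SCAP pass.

bond 3 stroke at Sf1  (source Sf1 imposes f)
bond 2 stroke at J1  (C1 outputs effort q/C1)
bond 0 stroke at R1  (common-e at J1 fixed by 2)
bond 1 stroke at R2  (common-e at J1 fixed by 2)
bond 4 stroke at I1  (J1 effort already set via bond 2)

β0 →R1
β1 →R2
β2 →J1
β3 →Sf1
β4 →I1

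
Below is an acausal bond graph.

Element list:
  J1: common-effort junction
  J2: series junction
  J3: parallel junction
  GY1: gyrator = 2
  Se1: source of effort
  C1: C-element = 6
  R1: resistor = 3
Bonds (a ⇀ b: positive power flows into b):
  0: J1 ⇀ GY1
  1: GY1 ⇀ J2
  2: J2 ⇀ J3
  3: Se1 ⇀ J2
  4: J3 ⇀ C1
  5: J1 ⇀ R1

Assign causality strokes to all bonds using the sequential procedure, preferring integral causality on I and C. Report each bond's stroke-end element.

β3 stroke at J2  (Se1: effort source, stroke at far end)
β4 stroke at J3  (C1 outputs effort q/C1)
β2 stroke at J2  (J3: bond 4 brought effort, rest push out)
β1 stroke at GY1  (J2 needs exactly one f-in)
β0 stroke at GY1  (GY GY1: same side as bond 1)
β5 stroke at J1  (J1: last free bond brings effort in)

β0 →GY1
β1 →GY1
β2 →J2
β3 →J2
β4 →J3
β5 →J1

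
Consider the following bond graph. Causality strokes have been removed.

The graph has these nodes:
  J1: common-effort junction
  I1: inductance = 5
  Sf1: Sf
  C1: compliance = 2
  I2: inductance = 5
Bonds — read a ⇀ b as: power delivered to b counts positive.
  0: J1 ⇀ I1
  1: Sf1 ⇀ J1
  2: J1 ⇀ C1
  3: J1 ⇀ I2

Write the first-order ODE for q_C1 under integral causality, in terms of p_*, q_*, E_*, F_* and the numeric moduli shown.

dq_C1/dt = F_Sf1 - p_I1/5 - p_I2/5

β1 →Sf1  (Sf1 (Sf) sets flow on bond)
β0 →I1  (prefer integral on I1)
β2 →J1  (prefer integral on C1)
β3 →I2  (J1: bond 2 brought effort, rest push out)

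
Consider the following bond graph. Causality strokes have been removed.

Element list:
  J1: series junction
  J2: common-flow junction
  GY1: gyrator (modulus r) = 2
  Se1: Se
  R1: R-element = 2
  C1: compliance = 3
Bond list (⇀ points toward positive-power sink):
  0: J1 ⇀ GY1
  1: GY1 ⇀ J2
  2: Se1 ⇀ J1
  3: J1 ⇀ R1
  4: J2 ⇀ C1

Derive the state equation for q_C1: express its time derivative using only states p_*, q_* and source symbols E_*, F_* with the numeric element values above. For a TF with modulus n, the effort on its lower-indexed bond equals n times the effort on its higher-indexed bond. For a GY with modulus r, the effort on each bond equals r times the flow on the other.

bond 2 |J1  (Se1 fixes effort; stroke away)
bond 4 |J2  (prefer integral on C1)
bond 1 |GY1  (closing 1-jn rule on J2)
bond 0 |GY1  (through GY1, causality inverts; strokes same side of GY1)
bond 3 |J1  (J1: bond 0 brought flow, rest push out)

dq_C1/dt = E_Se1/2 - q_C1/6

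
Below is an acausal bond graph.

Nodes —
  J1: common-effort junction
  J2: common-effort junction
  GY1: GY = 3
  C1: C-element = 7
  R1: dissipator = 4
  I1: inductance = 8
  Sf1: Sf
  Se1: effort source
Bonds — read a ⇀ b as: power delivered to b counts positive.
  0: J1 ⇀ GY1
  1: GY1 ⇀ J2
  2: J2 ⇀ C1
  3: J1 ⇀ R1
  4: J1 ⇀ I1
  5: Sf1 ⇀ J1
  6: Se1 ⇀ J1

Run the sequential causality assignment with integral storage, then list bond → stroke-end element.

bond 5 |Sf1  (Sf1: flow source, stroke at near end)
bond 6 |J1  (Se1 (Se) sets effort on bond)
bond 0 |GY1  (J1 effort already set via bond 6)
bond 3 |R1  (0-jn J1 has e-setter on 6)
bond 4 |I1  (J1 effort already set via bond 6)
bond 1 |GY1  (GY1: gyrator matches bond 0)
bond 2 |J2  (J2 needs exactly one e-in)

#0 |GY1
#1 |GY1
#2 |J2
#3 |R1
#4 |I1
#5 |Sf1
#6 |J1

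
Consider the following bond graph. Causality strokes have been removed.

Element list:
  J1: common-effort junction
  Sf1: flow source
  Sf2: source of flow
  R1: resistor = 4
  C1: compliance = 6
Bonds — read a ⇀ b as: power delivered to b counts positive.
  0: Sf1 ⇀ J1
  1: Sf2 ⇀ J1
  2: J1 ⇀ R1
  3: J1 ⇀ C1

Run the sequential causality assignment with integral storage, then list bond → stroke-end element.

#0 stroke at Sf1
#1 stroke at Sf2
#2 stroke at R1
#3 stroke at J1

bond 0 stroke→Sf1  (Sf1 (Sf) sets flow on bond)
bond 1 stroke→Sf2  (source Sf2 imposes f)
bond 3 stroke→J1  (C1: C, integral causality)
bond 2 stroke→R1  (common-e at J1 fixed by 3)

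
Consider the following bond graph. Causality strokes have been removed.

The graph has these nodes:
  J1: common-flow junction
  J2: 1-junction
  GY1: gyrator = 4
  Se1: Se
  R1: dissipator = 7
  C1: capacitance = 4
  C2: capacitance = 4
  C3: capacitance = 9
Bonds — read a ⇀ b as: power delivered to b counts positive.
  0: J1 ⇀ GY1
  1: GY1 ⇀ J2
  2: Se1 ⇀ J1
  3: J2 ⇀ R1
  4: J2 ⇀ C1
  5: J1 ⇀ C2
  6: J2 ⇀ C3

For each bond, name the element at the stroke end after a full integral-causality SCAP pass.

bond 0 →GY1
bond 1 →GY1
bond 2 →J1
bond 3 →J2
bond 4 →J2
bond 5 →J1
bond 6 →J2

bond 2 stroke→J1  (source Se1 imposes e)
bond 4 stroke→J2  (C1 integral (e out))
bond 5 stroke→J1  (prefer integral on C2)
bond 0 stroke→GY1  (J1 needs exactly one f-in)
bond 1 stroke→GY1  (through GY1, causality inverts; strokes same side of GY1)
bond 3 stroke→J2  (J2 flow already set via bond 1)
bond 6 stroke→J2  (J2: bond 1 brought flow, rest push out)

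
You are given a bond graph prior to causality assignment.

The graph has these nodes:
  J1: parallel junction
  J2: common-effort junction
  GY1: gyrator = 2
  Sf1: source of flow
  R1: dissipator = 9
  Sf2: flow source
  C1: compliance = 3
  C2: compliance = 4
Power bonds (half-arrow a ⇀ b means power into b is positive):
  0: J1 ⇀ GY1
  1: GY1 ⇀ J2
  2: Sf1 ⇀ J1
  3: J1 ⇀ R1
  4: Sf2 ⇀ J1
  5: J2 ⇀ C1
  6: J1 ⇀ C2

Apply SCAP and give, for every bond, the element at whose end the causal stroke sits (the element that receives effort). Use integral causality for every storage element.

β0 |GY1
β1 |GY1
β2 |Sf1
β3 |R1
β4 |Sf2
β5 |J2
β6 |J1

β2 stroke→Sf1  (source Sf1 imposes f)
β4 stroke→Sf2  (Sf2: flow source, stroke at near end)
β5 stroke→J2  (C1 outputs effort q/C1)
β1 stroke→GY1  (0-jn J2 has e-setter on 5)
β0 stroke→GY1  (GY1 both-in/both-out from 1)
β6 stroke→J1  (prefer integral on C2)
β3 stroke→R1  (0-jn J1 has e-setter on 6)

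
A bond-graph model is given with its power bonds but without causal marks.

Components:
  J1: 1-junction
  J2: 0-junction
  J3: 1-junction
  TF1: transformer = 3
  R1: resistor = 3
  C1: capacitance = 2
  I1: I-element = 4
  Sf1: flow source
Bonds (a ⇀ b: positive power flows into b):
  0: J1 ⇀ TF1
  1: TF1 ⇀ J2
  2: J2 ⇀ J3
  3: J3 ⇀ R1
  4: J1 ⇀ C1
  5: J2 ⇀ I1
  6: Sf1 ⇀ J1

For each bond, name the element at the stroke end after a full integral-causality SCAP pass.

b0 stroke→J1
b1 stroke→TF1
b2 stroke→J2
b3 stroke→J3
b4 stroke→J1
b5 stroke→I1
b6 stroke→Sf1

#6 |Sf1  (Sf1: flow source, stroke at near end)
#0 |J1  (common-f at J1 fixed by 6)
#4 |J1  (J1: bond 6 brought flow, rest push out)
#1 |TF1  (TF1: transformer flips bond 0)
#5 |I1  (prefer integral on I1)
#2 |J2  (closing 0-jn rule on J2)
#3 |J3  (J3 flow already set via bond 2)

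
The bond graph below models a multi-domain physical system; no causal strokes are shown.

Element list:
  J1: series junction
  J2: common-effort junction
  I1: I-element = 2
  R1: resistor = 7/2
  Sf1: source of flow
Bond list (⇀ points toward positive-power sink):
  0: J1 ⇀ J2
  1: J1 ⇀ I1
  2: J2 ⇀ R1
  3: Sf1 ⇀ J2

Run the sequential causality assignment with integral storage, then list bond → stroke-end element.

bond 0 →J1
bond 1 →I1
bond 2 →J2
bond 3 →Sf1

β3 stroke→Sf1  (source Sf1 imposes f)
β1 stroke→I1  (I1 integral (f out))
β0 stroke→J1  (J1: bond 1 brought flow, rest push out)
β2 stroke→J2  (J2: last free bond brings effort in)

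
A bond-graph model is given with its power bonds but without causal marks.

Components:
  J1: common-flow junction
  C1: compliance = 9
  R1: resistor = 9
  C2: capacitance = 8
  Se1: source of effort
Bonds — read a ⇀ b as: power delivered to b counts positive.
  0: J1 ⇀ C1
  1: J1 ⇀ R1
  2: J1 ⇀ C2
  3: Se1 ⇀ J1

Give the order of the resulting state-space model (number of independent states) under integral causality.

b3 |J1  (Se1 fixes effort; stroke away)
b0 |J1  (C1: C, integral causality)
b2 |J1  (C2 integral (e out))
b1 |R1  (only one flow-in slot at J1)

2  (C1, C2 all integral)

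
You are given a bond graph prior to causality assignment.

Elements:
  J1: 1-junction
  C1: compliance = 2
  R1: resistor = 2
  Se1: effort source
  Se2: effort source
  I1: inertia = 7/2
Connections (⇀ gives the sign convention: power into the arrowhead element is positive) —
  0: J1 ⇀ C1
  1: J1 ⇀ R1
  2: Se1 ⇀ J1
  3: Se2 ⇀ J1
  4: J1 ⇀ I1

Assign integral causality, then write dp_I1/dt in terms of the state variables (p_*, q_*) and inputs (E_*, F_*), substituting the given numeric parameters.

dp_I1/dt = E_Se1 + E_Se2 - 4*p_I1/7 - q_C1/2

b2 |J1  (Se1 fixes effort; stroke away)
b3 |J1  (Se2 fixes effort; stroke away)
b0 |J1  (C1: C, integral causality)
b4 |I1  (I1 outputs flow p/I1)
b1 |J1  (J1: bond 4 brought flow, rest push out)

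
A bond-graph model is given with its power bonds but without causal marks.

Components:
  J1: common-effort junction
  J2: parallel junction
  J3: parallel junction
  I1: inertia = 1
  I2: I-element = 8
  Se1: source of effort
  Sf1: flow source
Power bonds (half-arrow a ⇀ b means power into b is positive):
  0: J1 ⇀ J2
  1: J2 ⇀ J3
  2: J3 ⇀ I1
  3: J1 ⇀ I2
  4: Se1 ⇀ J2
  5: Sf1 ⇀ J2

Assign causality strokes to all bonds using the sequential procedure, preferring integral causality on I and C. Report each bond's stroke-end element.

bond 4 |J2  (Se1 fixes effort; stroke away)
bond 5 |Sf1  (Sf1: flow source, stroke at near end)
bond 0 |J1  (J2: bond 4 brought effort, rest push out)
bond 1 |J3  (common-e at J2 fixed by 4)
bond 2 |I1  (J3: bond 1 brought effort, rest push out)
bond 3 |I2  (0-jn J1 has e-setter on 0)

#0 stroke at J1
#1 stroke at J3
#2 stroke at I1
#3 stroke at I2
#4 stroke at J2
#5 stroke at Sf1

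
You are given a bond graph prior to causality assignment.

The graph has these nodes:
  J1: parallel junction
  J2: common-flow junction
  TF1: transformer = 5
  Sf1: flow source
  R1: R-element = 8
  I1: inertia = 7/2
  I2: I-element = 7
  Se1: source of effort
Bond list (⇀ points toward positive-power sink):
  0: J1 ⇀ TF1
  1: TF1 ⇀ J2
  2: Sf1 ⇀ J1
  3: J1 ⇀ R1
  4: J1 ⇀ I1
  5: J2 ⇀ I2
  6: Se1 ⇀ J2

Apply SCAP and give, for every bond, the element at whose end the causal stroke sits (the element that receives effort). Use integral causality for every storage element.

bond 2 stroke→Sf1  (Sf1: flow source, stroke at near end)
bond 6 stroke→J2  (Se1 fixes effort; stroke away)
bond 4 stroke→I1  (I1 outputs flow p/I1)
bond 5 stroke→I2  (I2: I, integral causality)
bond 1 stroke→J2  (J2 flow already set via bond 5)
bond 0 stroke→TF1  (through TF1, causality passes straight; one stroke at TF1)
bond 3 stroke→J1  (only one effort-in slot at J1)

#0 stroke at TF1
#1 stroke at J2
#2 stroke at Sf1
#3 stroke at J1
#4 stroke at I1
#5 stroke at I2
#6 stroke at J2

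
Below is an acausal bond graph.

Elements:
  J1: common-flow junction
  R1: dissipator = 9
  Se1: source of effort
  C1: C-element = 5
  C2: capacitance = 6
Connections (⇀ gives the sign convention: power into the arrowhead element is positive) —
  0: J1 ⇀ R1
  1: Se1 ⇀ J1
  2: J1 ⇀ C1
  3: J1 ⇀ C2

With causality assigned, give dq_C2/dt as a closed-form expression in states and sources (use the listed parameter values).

dq_C2/dt = E_Se1/9 - q_C1/45 - q_C2/54

#1 stroke→J1  (Se1: effort source, stroke at far end)
#2 stroke→J1  (C1 outputs effort q/C1)
#3 stroke→J1  (C2 integral (e out))
#0 stroke→R1  (J1: last free bond brings flow in)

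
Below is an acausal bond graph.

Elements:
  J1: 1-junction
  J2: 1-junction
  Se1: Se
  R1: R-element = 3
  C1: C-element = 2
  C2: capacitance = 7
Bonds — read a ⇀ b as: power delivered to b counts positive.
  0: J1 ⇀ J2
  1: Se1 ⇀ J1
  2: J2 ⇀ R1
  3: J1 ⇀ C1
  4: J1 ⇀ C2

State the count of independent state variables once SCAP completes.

2  (C1, C2 all integral)

#1 stroke→J1  (Se1: effort source, stroke at far end)
#3 stroke→J1  (prefer integral on C1)
#4 stroke→J1  (C2 integral (e out))
#0 stroke→J2  (only one flow-in slot at J1)
#2 stroke→R1  (only one flow-in slot at J2)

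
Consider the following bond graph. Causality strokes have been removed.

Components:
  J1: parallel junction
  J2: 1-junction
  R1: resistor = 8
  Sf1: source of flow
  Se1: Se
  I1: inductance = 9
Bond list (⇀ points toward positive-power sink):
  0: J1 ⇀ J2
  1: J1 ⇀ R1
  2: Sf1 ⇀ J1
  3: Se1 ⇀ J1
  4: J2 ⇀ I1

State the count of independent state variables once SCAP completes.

1  (I1 all integral)

β2 stroke→Sf1  (Sf1: flow source, stroke at near end)
β3 stroke→J1  (Se1: effort source, stroke at far end)
β0 stroke→J2  (J1: bond 3 brought effort, rest push out)
β1 stroke→R1  (J1 effort already set via bond 3)
β4 stroke→I1  (only one flow-in slot at J2)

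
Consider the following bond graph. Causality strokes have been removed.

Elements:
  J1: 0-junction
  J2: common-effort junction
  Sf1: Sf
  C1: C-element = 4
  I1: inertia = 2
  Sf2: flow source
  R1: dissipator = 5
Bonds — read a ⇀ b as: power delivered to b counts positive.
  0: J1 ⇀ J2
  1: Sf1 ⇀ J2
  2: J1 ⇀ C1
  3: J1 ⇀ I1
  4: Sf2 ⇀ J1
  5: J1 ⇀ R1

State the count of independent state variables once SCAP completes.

2  (C1, I1 all integral)

β1 →Sf1  (source Sf1 imposes f)
β4 →Sf2  (Sf2 fixes flow; stroke at Sf2)
β0 →J2  (J2 needs exactly one e-in)
β2 →J1  (C1 outputs effort q/C1)
β3 →I1  (common-e at J1 fixed by 2)
β5 →R1  (J1 effort already set via bond 2)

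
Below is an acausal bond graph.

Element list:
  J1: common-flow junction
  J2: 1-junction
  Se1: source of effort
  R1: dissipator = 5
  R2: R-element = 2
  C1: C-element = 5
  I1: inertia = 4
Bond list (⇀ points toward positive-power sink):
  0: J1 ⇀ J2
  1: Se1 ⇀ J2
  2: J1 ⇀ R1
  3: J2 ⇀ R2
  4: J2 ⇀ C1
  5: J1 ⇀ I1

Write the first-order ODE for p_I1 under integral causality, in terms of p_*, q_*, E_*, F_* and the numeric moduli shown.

b1 stroke at J2  (Se1 fixes effort; stroke away)
b4 stroke at J2  (C1 outputs effort q/C1)
b5 stroke at I1  (I1 outputs flow p/I1)
b0 stroke at J1  (common-f at J1 fixed by 5)
b2 stroke at J1  (common-f at J1 fixed by 5)
b3 stroke at J2  (J2 flow already set via bond 0)

dp_I1/dt = E_Se1 - 7*p_I1/4 - q_C1/5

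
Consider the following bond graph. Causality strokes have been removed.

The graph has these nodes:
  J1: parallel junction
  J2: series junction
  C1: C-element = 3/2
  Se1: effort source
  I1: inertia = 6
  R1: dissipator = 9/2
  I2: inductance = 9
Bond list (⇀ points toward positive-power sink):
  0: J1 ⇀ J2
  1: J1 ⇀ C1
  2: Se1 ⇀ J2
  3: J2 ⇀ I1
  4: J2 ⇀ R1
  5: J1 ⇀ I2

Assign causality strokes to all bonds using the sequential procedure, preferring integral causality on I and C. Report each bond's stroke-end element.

β0 →J2
β1 →J1
β2 →J2
β3 →I1
β4 →J2
β5 →I2

#2 |J2  (source Se1 imposes e)
#1 |J1  (C1 integral (e out))
#0 |J2  (J1 effort already set via bond 1)
#5 |I2  (common-e at J1 fixed by 1)
#3 |I1  (I1 integral (f out))
#4 |J2  (J2: bond 3 brought flow, rest push out)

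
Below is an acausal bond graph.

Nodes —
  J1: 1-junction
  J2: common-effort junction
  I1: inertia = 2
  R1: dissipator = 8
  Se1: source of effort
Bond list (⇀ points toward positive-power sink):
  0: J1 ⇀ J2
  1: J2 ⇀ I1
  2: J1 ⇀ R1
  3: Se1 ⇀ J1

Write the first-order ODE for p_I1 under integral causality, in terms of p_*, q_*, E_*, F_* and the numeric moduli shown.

dp_I1/dt = E_Se1 - 4*p_I1

b3 stroke→J1  (Se1 (Se) sets effort on bond)
b1 stroke→I1  (I1 integral (f out))
b0 stroke→J2  (only one effort-in slot at J2)
b2 stroke→J1  (J1: bond 0 brought flow, rest push out)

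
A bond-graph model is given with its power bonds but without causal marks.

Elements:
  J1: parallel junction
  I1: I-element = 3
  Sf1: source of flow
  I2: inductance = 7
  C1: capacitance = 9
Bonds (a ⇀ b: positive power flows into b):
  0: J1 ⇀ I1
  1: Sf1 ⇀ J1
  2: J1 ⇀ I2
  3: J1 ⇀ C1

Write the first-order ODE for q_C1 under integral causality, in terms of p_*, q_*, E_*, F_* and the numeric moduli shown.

dq_C1/dt = F_Sf1 - p_I1/3 - p_I2/7

#1 stroke→Sf1  (Sf1 fixes flow; stroke at Sf1)
#0 stroke→I1  (I1 integral (f out))
#2 stroke→I2  (I2 outputs flow p/I2)
#3 stroke→J1  (closing 0-jn rule on J1)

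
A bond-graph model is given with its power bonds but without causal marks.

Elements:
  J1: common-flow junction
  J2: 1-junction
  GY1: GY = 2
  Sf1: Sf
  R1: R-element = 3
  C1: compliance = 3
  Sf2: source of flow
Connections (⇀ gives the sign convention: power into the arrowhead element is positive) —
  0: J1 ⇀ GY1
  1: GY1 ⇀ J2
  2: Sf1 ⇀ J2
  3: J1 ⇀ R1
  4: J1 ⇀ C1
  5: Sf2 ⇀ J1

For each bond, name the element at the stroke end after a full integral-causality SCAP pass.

b0 stroke→J1
b1 stroke→J2
b2 stroke→Sf1
b3 stroke→J1
b4 stroke→J1
b5 stroke→Sf2

β2 |Sf1  (Sf1 fixes flow; stroke at Sf1)
β5 |Sf2  (Sf2 fixes flow; stroke at Sf2)
β0 |J1  (J1 flow already set via bond 5)
β3 |J1  (1-jn J1 has f-setter on 5)
β4 |J1  (J1: bond 5 brought flow, rest push out)
β1 |J2  (1-jn J2 has f-setter on 2)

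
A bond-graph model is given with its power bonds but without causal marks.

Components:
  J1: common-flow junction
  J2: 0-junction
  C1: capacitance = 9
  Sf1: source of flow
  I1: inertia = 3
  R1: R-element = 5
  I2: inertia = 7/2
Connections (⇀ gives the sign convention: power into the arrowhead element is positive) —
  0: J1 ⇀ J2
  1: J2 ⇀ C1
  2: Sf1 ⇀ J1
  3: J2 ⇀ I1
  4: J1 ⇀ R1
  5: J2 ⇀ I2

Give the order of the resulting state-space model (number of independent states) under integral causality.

3  (C1, I1, I2 all integral)

β2 →Sf1  (source Sf1 imposes f)
β0 →J1  (J1: bond 2 brought flow, rest push out)
β4 →J1  (J1: bond 2 brought flow, rest push out)
β1 →J2  (prefer integral on C1)
β3 →I1  (0-jn J2 has e-setter on 1)
β5 →I2  (J2: bond 1 brought effort, rest push out)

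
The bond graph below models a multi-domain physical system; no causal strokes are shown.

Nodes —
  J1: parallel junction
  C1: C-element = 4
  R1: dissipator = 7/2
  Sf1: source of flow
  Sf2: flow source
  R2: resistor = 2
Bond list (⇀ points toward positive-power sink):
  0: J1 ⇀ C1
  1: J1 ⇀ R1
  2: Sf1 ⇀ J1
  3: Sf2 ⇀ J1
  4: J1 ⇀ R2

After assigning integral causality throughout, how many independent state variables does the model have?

β2 stroke→Sf1  (Sf1 fixes flow; stroke at Sf1)
β3 stroke→Sf2  (source Sf2 imposes f)
β0 stroke→J1  (C1 outputs effort q/C1)
β1 stroke→R1  (J1: bond 0 brought effort, rest push out)
β4 stroke→R2  (J1: bond 0 brought effort, rest push out)

1  (C1 all integral)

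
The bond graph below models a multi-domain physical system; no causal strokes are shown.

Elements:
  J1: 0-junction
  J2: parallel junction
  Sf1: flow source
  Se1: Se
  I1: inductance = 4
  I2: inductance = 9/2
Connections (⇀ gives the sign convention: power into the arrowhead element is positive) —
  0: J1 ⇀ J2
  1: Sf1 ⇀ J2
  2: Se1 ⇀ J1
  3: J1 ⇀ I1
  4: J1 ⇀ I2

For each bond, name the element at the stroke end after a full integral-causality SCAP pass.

#0 stroke→J2
#1 stroke→Sf1
#2 stroke→J1
#3 stroke→I1
#4 stroke→I2

β1 |Sf1  (Sf1 fixes flow; stroke at Sf1)
β2 |J1  (Se1 (Se) sets effort on bond)
β0 |J2  (common-e at J1 fixed by 2)
β3 |I1  (J1 effort already set via bond 2)
β4 |I2  (J1 effort already set via bond 2)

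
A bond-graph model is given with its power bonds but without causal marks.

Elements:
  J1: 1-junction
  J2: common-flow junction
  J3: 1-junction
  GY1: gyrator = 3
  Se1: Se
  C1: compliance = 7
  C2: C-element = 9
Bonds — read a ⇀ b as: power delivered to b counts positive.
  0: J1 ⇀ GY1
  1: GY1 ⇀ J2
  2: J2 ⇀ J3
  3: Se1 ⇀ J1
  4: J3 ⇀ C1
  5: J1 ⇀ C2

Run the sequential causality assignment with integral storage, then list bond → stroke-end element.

#0 |GY1
#1 |GY1
#2 |J2
#3 |J1
#4 |J3
#5 |J1

bond 3 stroke at J1  (Se1 (Se) sets effort on bond)
bond 4 stroke at J3  (C1: C, integral causality)
bond 2 stroke at J2  (J3 needs exactly one f-in)
bond 1 stroke at GY1  (only one flow-in slot at J2)
bond 0 stroke at GY1  (GY1: gyrator matches bond 1)
bond 5 stroke at J1  (1-jn J1 has f-setter on 0)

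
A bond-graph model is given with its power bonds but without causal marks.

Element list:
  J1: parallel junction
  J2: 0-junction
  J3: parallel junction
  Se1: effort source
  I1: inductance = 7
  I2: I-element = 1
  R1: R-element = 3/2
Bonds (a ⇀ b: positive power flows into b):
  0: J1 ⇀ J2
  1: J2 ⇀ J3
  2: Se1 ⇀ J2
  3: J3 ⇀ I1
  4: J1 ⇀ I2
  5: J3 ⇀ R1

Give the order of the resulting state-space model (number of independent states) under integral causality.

2  (I1, I2 all integral)

#2 →J2  (Se1: effort source, stroke at far end)
#0 →J1  (J2: bond 2 brought effort, rest push out)
#1 →J3  (0-jn J2 has e-setter on 2)
#3 →I1  (J3: bond 1 brought effort, rest push out)
#5 →R1  (J3: bond 1 brought effort, rest push out)
#4 →I2  (J1: bond 0 brought effort, rest push out)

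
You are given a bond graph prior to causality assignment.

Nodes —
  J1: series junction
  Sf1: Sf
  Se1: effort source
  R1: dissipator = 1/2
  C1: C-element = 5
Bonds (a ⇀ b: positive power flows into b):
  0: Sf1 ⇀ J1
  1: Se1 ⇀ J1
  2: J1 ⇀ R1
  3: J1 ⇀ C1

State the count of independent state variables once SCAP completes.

1  (C1 all integral)

β0 stroke at Sf1  (source Sf1 imposes f)
β1 stroke at J1  (Se1 (Se) sets effort on bond)
β2 stroke at J1  (common-f at J1 fixed by 0)
β3 stroke at J1  (1-jn J1 has f-setter on 0)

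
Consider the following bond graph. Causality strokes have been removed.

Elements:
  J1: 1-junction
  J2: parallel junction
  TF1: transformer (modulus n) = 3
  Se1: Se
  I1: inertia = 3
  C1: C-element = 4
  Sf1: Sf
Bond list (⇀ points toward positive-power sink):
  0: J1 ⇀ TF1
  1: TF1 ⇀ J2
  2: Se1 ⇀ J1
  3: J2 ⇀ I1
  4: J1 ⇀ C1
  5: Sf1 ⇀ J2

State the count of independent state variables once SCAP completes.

2  (C1, I1 all integral)

#2 →J1  (source Se1 imposes e)
#5 →Sf1  (Sf1 (Sf) sets flow on bond)
#3 →I1  (I1: I, integral causality)
#1 →J2  (closing 0-jn rule on J2)
#0 →TF1  (TF1: transformer flips bond 1)
#4 →J1  (1-jn J1 has f-setter on 0)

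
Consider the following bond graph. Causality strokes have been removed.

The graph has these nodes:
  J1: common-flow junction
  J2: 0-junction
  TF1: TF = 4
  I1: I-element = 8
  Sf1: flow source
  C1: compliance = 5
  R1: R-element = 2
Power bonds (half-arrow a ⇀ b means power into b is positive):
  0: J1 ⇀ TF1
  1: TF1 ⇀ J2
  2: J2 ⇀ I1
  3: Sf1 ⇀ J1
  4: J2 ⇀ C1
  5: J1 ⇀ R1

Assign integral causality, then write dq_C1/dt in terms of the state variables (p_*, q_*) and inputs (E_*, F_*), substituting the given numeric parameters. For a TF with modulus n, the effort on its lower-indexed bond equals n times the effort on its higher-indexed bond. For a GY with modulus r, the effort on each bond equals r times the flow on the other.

bond 3 |Sf1  (Sf1 (Sf) sets flow on bond)
bond 0 |J1  (J1 flow already set via bond 3)
bond 5 |J1  (1-jn J1 has f-setter on 3)
bond 1 |TF1  (through TF1, causality passes straight; one stroke at TF1)
bond 2 |I1  (prefer integral on I1)
bond 4 |J2  (closing 0-jn rule on J2)

dq_C1/dt = 4*F_Sf1 - p_I1/8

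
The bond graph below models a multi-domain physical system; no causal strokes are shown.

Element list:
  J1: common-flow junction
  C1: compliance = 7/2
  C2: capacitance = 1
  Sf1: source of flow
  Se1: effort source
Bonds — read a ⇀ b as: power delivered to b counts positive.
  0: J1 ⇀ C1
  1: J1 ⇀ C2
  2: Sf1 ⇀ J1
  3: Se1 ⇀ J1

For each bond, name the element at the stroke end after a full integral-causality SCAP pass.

bond 2 stroke at Sf1  (Sf1 (Sf) sets flow on bond)
bond 3 stroke at J1  (Se1: effort source, stroke at far end)
bond 0 stroke at J1  (J1: bond 2 brought flow, rest push out)
bond 1 stroke at J1  (1-jn J1 has f-setter on 2)

bond 0 stroke at J1
bond 1 stroke at J1
bond 2 stroke at Sf1
bond 3 stroke at J1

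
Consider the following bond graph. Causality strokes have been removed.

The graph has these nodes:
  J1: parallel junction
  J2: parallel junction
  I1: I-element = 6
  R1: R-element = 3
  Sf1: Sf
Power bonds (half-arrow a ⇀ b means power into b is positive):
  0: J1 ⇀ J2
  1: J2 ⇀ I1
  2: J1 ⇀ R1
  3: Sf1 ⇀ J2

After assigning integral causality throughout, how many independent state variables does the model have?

1  (I1 all integral)

bond 3 →Sf1  (Sf1 fixes flow; stroke at Sf1)
bond 1 →I1  (I1: I, integral causality)
bond 0 →J2  (J2: last free bond brings effort in)
bond 2 →J1  (J1: last free bond brings effort in)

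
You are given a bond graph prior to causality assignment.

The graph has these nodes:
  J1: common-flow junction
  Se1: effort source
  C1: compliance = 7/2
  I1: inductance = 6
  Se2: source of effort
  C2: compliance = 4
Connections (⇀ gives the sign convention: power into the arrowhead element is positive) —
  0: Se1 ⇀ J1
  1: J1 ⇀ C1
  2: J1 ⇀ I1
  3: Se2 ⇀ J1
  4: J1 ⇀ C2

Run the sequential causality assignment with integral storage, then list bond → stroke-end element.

b0 stroke at J1
b1 stroke at J1
b2 stroke at I1
b3 stroke at J1
b4 stroke at J1

b0 stroke at J1  (Se1: effort source, stroke at far end)
b3 stroke at J1  (Se2 (Se) sets effort on bond)
b1 stroke at J1  (C1 integral (e out))
b2 stroke at I1  (I1 integral (f out))
b4 stroke at J1  (J1: bond 2 brought flow, rest push out)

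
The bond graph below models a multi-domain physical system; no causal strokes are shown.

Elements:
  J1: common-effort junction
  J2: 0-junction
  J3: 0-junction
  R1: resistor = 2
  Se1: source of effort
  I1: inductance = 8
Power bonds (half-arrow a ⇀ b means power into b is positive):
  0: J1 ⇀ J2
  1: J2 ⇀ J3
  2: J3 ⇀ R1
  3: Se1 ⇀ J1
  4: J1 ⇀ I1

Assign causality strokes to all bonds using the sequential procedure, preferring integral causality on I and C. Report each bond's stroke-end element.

β0 stroke→J2
β1 stroke→J3
β2 stroke→R1
β3 stroke→J1
β4 stroke→I1

bond 3 stroke at J1  (Se1 (Se) sets effort on bond)
bond 0 stroke at J2  (common-e at J1 fixed by 3)
bond 4 stroke at I1  (J1: bond 3 brought effort, rest push out)
bond 1 stroke at J3  (0-jn J2 has e-setter on 0)
bond 2 stroke at R1  (J3 effort already set via bond 1)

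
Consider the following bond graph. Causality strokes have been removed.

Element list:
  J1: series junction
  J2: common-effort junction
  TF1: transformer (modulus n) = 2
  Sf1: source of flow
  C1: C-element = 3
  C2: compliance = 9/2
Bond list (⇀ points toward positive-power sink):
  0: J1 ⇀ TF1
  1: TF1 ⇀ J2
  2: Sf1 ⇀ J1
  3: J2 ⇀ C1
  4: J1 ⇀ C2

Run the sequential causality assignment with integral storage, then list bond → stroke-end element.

bond 2 stroke at Sf1  (Sf1 (Sf) sets flow on bond)
bond 0 stroke at J1  (1-jn J1 has f-setter on 2)
bond 4 stroke at J1  (common-f at J1 fixed by 2)
bond 1 stroke at TF1  (TF1 one-in-one-out from 0)
bond 3 stroke at J2  (J2: last free bond brings effort in)

#0 stroke→J1
#1 stroke→TF1
#2 stroke→Sf1
#3 stroke→J2
#4 stroke→J1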